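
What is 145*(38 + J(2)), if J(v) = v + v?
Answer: 6090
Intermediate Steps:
J(v) = 2*v
145*(38 + J(2)) = 145*(38 + 2*2) = 145*(38 + 4) = 145*42 = 6090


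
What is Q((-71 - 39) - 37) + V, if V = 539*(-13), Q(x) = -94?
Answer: -7101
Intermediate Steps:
V = -7007
Q((-71 - 39) - 37) + V = -94 - 7007 = -7101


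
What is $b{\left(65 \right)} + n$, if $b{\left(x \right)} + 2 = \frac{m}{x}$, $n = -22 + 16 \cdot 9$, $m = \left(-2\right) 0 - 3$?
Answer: $\frac{7797}{65} \approx 119.95$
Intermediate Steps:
$m = -3$ ($m = 0 - 3 = -3$)
$n = 122$ ($n = -22 + 144 = 122$)
$b{\left(x \right)} = -2 - \frac{3}{x}$
$b{\left(65 \right)} + n = \left(-2 - \frac{3}{65}\right) + 122 = - \frac{133}{65} + 122 = \frac{7797}{65}$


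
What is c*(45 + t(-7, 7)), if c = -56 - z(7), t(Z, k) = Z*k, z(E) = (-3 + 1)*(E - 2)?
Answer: 184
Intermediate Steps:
z(E) = 4 - 2*E (z(E) = -2*(-2 + E) = 4 - 2*E)
c = -46 (c = -56 - (4 - 2*7) = -56 - (4 - 14) = -56 - 1*(-10) = -56 + 10 = -46)
c*(45 + t(-7, 7)) = -46*(45 - 7*7) = -46*(45 - 49) = -46*(-4) = 184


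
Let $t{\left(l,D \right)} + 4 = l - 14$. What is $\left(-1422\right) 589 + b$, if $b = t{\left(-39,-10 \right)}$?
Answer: $-837615$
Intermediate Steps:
$t{\left(l,D \right)} = -18 + l$ ($t{\left(l,D \right)} = -4 + \left(l - 14\right) = -4 + \left(-14 + l\right) = -18 + l$)
$b = -57$ ($b = -18 - 39 = -57$)
$\left(-1422\right) 589 + b = \left(-1422\right) 589 - 57 = -837558 - 57 = -837615$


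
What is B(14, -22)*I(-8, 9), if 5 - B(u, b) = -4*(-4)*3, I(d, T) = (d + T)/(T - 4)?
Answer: -43/5 ≈ -8.6000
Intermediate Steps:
I(d, T) = (T + d)/(-4 + T)
B(u, b) = -43 (B(u, b) = 5 - (-4*(-4))*3 = 5 - 16*3 = 5 - 1*48 = 5 - 48 = -43)
B(14, -22)*I(-8, 9) = -43*(9 - 8)/(-4 + 9) = -43/5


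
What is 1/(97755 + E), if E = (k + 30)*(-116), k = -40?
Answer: 1/98915 ≈ 1.0110e-5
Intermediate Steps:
E = 1160 (E = (-40 + 30)*(-116) = -10*(-116) = 1160)
1/(97755 + E) = 1/(97755 + 1160) = 1/98915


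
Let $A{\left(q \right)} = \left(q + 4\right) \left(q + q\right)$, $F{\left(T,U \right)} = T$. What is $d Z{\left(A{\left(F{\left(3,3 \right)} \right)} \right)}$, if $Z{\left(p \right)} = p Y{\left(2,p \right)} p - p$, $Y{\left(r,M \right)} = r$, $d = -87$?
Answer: $-303282$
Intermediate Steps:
$A{\left(q \right)} = 2 q \left(4 + q\right)$ ($A{\left(q \right)} = \left(4 + q\right) 2 q = 2 q \left(4 + q\right)$)
$Z{\left(p \right)} = - p + 2 p^{2}$ ($Z{\left(p \right)} = p 2 p - p = 2 p p - p = 2 p^{2} - p = - p + 2 p^{2}$)
$d Z{\left(A{\left(F{\left(3,3 \right)} \right)} \right)} = - 87 \cdot 2 \cdot 3 \left(4 + 3\right) \left(-1 + 2 \cdot 2 \cdot 3 \left(4 + 3\right)\right) = - 87 \cdot 2 \cdot 3 \cdot 7 \left(-1 + 2 \cdot 2 \cdot 3 \cdot 7\right) = - 87 \cdot 42 \left(-1 + 2 \cdot 42\right) = - 87 \cdot 42 \left(-1 + 84\right) = - 87 \cdot 42 \cdot 83 = \left(-87\right) 3486 = -303282$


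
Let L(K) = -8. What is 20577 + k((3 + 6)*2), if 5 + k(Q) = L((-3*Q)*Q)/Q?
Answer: 185144/9 ≈ 20572.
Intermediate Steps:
k(Q) = -5 - 8/Q
20577 + k((3 + 6)*2) = 20577 + (-5 - 8*1/(2*(3 + 6))) = 20577 + (-5 - 8/(9*2)) = 20577 + (-5 - 8/18) = 20577 + (-5 - 8*1/18) = 20577 + (-5 - 4/9) = 20577 - 49/9 = 185144/9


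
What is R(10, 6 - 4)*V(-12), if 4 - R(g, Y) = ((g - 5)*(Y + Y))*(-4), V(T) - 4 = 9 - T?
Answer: 2100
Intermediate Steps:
V(T) = 13 - T (V(T) = 4 + (9 - T) = 13 - T)
R(g, Y) = 4 + 8*Y*(-5 + g) (R(g, Y) = 4 - (g - 5)*(Y + Y)*(-4) = 4 - (-5 + g)*(2*Y)*(-4) = 4 - 2*Y*(-5 + g)*(-4) = 4 - (-8)*Y*(-5 + g) = 4 + 8*Y*(-5 + g))
R(10, 6 - 4)*V(-12) = (4 - 40*(6 - 4) + 8*(6 - 4)*10)*(13 - 1*(-12)) = (4 - 40*2 + 8*2*10)*(13 + 12) = (4 - 80 + 160)*25 = 84*25 = 2100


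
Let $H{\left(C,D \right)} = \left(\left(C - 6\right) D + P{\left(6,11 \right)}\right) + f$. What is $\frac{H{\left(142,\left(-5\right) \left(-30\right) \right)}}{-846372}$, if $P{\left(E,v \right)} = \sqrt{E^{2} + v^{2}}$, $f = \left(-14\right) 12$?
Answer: $- \frac{6}{251} - \frac{\sqrt{157}}{846372} \approx -0.023919$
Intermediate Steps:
$f = -168$
$H{\left(C,D \right)} = -168 + \sqrt{157} + D \left(-6 + C\right)$ ($H{\left(C,D \right)} = \left(\left(C - 6\right) D + \sqrt{6^{2} + 11^{2}}\right) - 168 = \left(\left(-6 + C\right) D + \sqrt{36 + 121}\right) - 168 = \left(D \left(-6 + C\right) + \sqrt{157}\right) - 168 = \left(\sqrt{157} + D \left(-6 + C\right)\right) - 168 = -168 + \sqrt{157} + D \left(-6 + C\right)$)
$\frac{H{\left(142,\left(-5\right) \left(-30\right) \right)}}{-846372} = \frac{-168 + \sqrt{157} - 6 \left(\left(-5\right) \left(-30\right)\right) + 142 \left(\left(-5\right) \left(-30\right)\right)}{-846372} = \left(-168 + \sqrt{157} - 900 + 142 \cdot 150\right) \left(- \frac{1}{846372}\right) = \left(-168 + \sqrt{157} - 900 + 21300\right) \left(- \frac{1}{846372}\right) = \left(20232 + \sqrt{157}\right) \left(- \frac{1}{846372}\right) = - \frac{6}{251} - \frac{\sqrt{157}}{846372}$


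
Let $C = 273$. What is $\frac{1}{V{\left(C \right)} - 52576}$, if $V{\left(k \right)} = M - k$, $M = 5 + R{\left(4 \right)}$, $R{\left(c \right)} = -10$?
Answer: $- \frac{1}{52854} \approx -1.892 \cdot 10^{-5}$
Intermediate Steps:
$M = -5$ ($M = 5 - 10 = -5$)
$V{\left(k \right)} = -5 - k$
$\frac{1}{V{\left(C \right)} - 52576} = \frac{1}{\left(-5 - 273\right) - 52576} = \frac{1}{-278 - 52576} = \frac{1}{-52854} = - \frac{1}{52854}$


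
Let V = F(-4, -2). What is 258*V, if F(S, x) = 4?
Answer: 1032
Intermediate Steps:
V = 4
258*V = 258*4 = 1032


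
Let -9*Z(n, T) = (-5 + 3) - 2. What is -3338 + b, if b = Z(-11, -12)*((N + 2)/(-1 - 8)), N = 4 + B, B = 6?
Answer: -90142/27 ≈ -3338.6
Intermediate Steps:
N = 10 (N = 4 + 6 = 10)
Z(n, T) = 4/9 (Z(n, T) = -((-5 + 3) - 2)/9 = -(-2 - 2)/9 = -⅑*(-4) = 4/9)
b = -16/27 (b = 4*((10 + 2)/(-1 - 8))/9 = 4*(12/(-9))/9 = 4*(12*(-⅑))/9 = (4/9)*(-4/3) = -16/27 ≈ -0.59259)
-3338 + b = -3338 - 16/27 = -90142/27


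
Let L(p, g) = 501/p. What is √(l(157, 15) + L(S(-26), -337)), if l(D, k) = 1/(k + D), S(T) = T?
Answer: I*√24077807/1118 ≈ 4.389*I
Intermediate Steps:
l(D, k) = 1/(D + k)
√(l(157, 15) + L(S(-26), -337)) = √(1/(157 + 15) + 501/(-26)) = √(1/172 + 501*(-1/26)) = √(1/172 - 501/26) = √(-43073/2236) = I*√24077807/1118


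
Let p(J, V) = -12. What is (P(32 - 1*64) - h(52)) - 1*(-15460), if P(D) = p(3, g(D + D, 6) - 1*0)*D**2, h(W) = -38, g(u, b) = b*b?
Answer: 3210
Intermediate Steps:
g(u, b) = b**2
P(D) = -12*D**2
(P(32 - 1*64) - h(52)) - 1*(-15460) = (-12*(32 - 1*64)**2 - 1*(-38)) - 1*(-15460) = (-12*(32 - 64)**2 + 38) + 15460 = (-12*(-32)**2 + 38) + 15460 = (-12*1024 + 38) + 15460 = (-12288 + 38) + 15460 = -12250 + 15460 = 3210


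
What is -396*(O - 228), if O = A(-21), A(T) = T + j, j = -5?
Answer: 100584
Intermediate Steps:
A(T) = -5 + T (A(T) = T - 5 = -5 + T)
O = -26 (O = -5 - 21 = -26)
-396*(O - 228) = -396*(-26 - 228) = -396*(-254) = 100584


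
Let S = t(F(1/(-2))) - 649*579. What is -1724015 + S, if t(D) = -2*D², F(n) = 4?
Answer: -2099818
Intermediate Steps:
S = -375803 (S = -2*4² - 649*579 = -2*16 - 375771 = -32 - 375771 = -375803)
-1724015 + S = -1724015 - 375803 = -2099818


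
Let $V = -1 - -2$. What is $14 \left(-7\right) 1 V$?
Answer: $-98$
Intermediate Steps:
$V = 1$ ($V = -1 + 2 = 1$)
$14 \left(-7\right) 1 V = 14 \left(-7\right) 1 \cdot 1 = \left(-98\right) 1 = -98$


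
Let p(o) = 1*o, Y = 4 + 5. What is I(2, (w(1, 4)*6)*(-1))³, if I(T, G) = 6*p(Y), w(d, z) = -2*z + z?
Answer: 157464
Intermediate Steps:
w(d, z) = -z
Y = 9
p(o) = o
I(T, G) = 54 (I(T, G) = 6*9 = 54)
I(2, (w(1, 4)*6)*(-1))³ = 54³ = 157464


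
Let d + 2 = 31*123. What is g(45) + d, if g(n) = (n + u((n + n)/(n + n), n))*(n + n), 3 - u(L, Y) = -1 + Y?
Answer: 4171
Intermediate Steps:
u(L, Y) = 4 - Y (u(L, Y) = 3 - (-1 + Y) = 3 + (1 - Y) = 4 - Y)
d = 3811 (d = -2 + 31*123 = -2 + 3813 = 3811)
g(n) = 8*n (g(n) = (n + (4 - n))*(n + n) = 4*(2*n) = 8*n)
g(45) + d = 8*45 + 3811 = 360 + 3811 = 4171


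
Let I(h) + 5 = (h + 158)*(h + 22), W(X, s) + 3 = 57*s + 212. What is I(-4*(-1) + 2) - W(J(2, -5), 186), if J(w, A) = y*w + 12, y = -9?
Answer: -6224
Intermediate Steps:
J(w, A) = 12 - 9*w (J(w, A) = -9*w + 12 = 12 - 9*w)
W(X, s) = 209 + 57*s (W(X, s) = -3 + (57*s + 212) = -3 + (212 + 57*s) = 209 + 57*s)
I(h) = -5 + (22 + h)*(158 + h) (I(h) = -5 + (h + 158)*(h + 22) = -5 + (158 + h)*(22 + h) = -5 + (22 + h)*(158 + h))
I(-4*(-1) + 2) - W(J(2, -5), 186) = (3471 + (-4*(-1) + 2)² + 180*(-4*(-1) + 2)) - (209 + 57*186) = (3471 + (4 + 2)² + 180*(4 + 2)) - (209 + 10602) = (3471 + 6² + 180*6) - 1*10811 = (3471 + 36 + 1080) - 10811 = 4587 - 10811 = -6224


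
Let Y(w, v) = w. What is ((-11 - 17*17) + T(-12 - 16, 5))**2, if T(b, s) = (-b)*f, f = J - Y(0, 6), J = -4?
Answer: 169744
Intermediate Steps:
f = -4 (f = -4 - 1*0 = -4 + 0 = -4)
T(b, s) = 4*b (T(b, s) = -b*(-4) = 4*b)
((-11 - 17*17) + T(-12 - 16, 5))**2 = ((-11 - 17*17) + 4*(-12 - 16))**2 = ((-11 - 289) + 4*(-28))**2 = (-300 - 112)**2 = (-412)**2 = 169744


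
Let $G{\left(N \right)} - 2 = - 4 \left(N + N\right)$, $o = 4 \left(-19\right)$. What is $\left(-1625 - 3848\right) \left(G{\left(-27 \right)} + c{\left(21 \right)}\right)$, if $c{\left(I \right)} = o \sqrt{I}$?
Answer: $-1193114 + 415948 \sqrt{21} \approx 7.13 \cdot 10^{5}$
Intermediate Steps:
$o = -76$
$G{\left(N \right)} = 2 - 8 N$ ($G{\left(N \right)} = 2 - 4 \left(N + N\right) = 2 - 4 \cdot 2 N = 2 - 8 N$)
$c{\left(I \right)} = - 76 \sqrt{I}$
$\left(-1625 - 3848\right) \left(G{\left(-27 \right)} + c{\left(21 \right)}\right) = \left(-1625 - 3848\right) \left(\left(2 - -216\right) - 76 \sqrt{21}\right) = - 5473 \left(\left(2 + 216\right) - 76 \sqrt{21}\right) = - 5473 \left(218 - 76 \sqrt{21}\right) = -1193114 + 415948 \sqrt{21}$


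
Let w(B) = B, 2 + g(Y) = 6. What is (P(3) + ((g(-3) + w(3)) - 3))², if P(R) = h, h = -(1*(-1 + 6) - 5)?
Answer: 16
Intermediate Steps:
g(Y) = 4 (g(Y) = -2 + 6 = 4)
h = 0 (h = -(1*5 - 5) = -(5 - 5) = -1*0 = 0)
P(R) = 0
(P(3) + ((g(-3) + w(3)) - 3))² = (0 + ((4 + 3) - 3))² = (0 + (7 - 3))² = (0 + 4)² = 4² = 16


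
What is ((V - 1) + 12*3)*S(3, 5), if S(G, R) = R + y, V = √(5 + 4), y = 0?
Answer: 190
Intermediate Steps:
V = 3 (V = √9 = 3)
S(G, R) = R (S(G, R) = R + 0 = R)
((V - 1) + 12*3)*S(3, 5) = ((3 - 1) + 12*3)*5 = (2 + 36)*5 = 38*5 = 190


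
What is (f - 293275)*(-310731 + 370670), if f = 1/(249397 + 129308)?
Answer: -6657107585198686/378705 ≈ -1.7579e+10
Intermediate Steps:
f = 1/378705 ≈ 2.6406e-6
(f - 293275)*(-310731 + 370670) = (1/378705 - 293275)*(-310731 + 370670) = -111064708874/378705*59939 = -6657107585198686/378705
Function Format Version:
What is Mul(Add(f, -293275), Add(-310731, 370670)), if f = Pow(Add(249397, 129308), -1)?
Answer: Rational(-6657107585198686, 378705) ≈ -1.7579e+10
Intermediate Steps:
f = Rational(1, 378705) (f = Pow(378705, -1) = Rational(1, 378705) ≈ 2.6406e-6)
Mul(Add(f, -293275), Add(-310731, 370670)) = Mul(Add(Rational(1, 378705), -293275), Add(-310731, 370670)) = Mul(Rational(-111064708874, 378705), 59939) = Rational(-6657107585198686, 378705)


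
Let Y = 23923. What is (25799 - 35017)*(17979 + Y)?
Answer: -386252636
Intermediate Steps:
(25799 - 35017)*(17979 + Y) = (25799 - 35017)*(17979 + 23923) = -9218*41902 = -386252636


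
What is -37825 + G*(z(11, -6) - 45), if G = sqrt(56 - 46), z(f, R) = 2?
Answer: -37825 - 43*sqrt(10) ≈ -37961.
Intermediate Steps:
G = sqrt(10) ≈ 3.1623
-37825 + G*(z(11, -6) - 45) = -37825 + sqrt(10)*(2 - 45) = -37825 + sqrt(10)*(-43) = -37825 - 43*sqrt(10)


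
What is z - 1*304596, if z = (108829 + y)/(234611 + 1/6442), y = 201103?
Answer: -460353451551604/1511364063 ≈ -3.0459e+5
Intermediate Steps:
z = 1996581944/1511364063 (z = (108829 + 201103)/(234611 + 1/6442) = 309932/(234611 + 1/6442) = 309932/(1511364063/6442) = 309932*(6442/1511364063) = 1996581944/1511364063 ≈ 1.3210)
z - 1*304596 = 1996581944/1511364063 - 1*304596 = 1996581944/1511364063 - 304596 = -460353451551604/1511364063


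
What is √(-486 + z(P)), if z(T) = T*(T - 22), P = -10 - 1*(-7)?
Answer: I*√411 ≈ 20.273*I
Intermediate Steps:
P = -3 (P = -10 + 7 = -3)
z(T) = T*(-22 + T)
√(-486 + z(P)) = √(-486 - 3*(-22 - 3)) = √(-486 - 3*(-25)) = √(-486 + 75) = √(-411) = I*√411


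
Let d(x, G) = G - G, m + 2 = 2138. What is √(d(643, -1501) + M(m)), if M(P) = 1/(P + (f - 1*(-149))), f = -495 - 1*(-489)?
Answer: √2279/2279 ≈ 0.020947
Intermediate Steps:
f = -6 (f = -495 + 489 = -6)
m = 2136 (m = -2 + 2138 = 2136)
d(x, G) = 0
M(P) = 1/(143 + P) (M(P) = 1/(P + (-6 - 1*(-149))) = 1/(P + (-6 + 149)) = 1/(P + 143) = 1/(143 + P))
√(d(643, -1501) + M(m)) = √(0 + 1/(143 + 2136)) = √(0 + 1/2279) = √(1/2279) = √2279/2279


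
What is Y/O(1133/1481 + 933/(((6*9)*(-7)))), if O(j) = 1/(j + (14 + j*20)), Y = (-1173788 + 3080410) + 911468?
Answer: -272550165305/4443 ≈ -6.1344e+7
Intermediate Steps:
Y = 2818090 (Y = 1906622 + 911468 = 2818090)
O(j) = 1/(14 + 21*j) (O(j) = 1/(j + (14 + 20*j)) = 1/(14 + 21*j))
Y/O(1133/1481 + 933/(((6*9)*(-7)))) = 2818090/((1/(7*(2 + 3*(1133/1481 + 933/(((6*9)*(-7)))))))) = 2818090/((1/(7*(2 + 3*(1133*(1/1481) + 933/((54*(-7)))))))) = 2818090/((1/(7*(2 + 3*(1133/1481 + 933/(-378)))))) = 2818090/((1/(7*(2 + 3*(1133/1481 + 933*(-1/378)))))) = 2818090/((1/(7*(2 + 3*(1133/1481 - 311/126))))) = 2818090/((1/(7*(2 + 3*(-317833/186606))))) = 2818090/((1/(7*(2 - 317833/62202)))) = 2818090/((1/(7*(-193429/62202)))) = 2818090/(((⅐)*(-62202/193429))) = 2818090/(-8886/193429) = 2818090*(-193429/8886) = -272550165305/4443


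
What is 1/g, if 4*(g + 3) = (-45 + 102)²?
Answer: 4/3237 ≈ 0.0012357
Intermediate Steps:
g = 3237/4 (g = -3 + (-45 + 102)²/4 = -3 + (¼)*57² = -3 + (¼)*3249 = -3 + 3249/4 = 3237/4 ≈ 809.25)
1/g = 1/(3237/4) = 4/3237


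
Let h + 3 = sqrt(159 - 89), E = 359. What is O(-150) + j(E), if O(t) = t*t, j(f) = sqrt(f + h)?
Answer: 22500 + sqrt(356 + sqrt(70)) ≈ 22519.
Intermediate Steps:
h = -3 + sqrt(70) (h = -3 + sqrt(159 - 89) = -3 + sqrt(70) ≈ 5.3666)
j(f) = sqrt(-3 + f + sqrt(70)) (j(f) = sqrt(f + (-3 + sqrt(70))) = sqrt(-3 + f + sqrt(70)))
O(t) = t**2
O(-150) + j(E) = (-150)**2 + sqrt(-3 + 359 + sqrt(70)) = 22500 + sqrt(356 + sqrt(70))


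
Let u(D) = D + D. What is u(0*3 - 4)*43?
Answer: -344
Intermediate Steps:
u(D) = 2*D
u(0*3 - 4)*43 = (2*(0*3 - 4))*43 = (2*(0 - 4))*43 = (2*(-4))*43 = -8*43 = -344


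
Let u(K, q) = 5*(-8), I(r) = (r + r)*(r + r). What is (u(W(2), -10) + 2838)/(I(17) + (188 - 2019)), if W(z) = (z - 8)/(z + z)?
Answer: -2798/675 ≈ -4.1452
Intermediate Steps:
W(z) = (-8 + z)/(2*z) (W(z) = (-8 + z)/((2*z)) = (-8 + z)*(1/(2*z)) = (-8 + z)/(2*z))
I(r) = 4*r² (I(r) = (2*r)*(2*r) = 4*r²)
u(K, q) = -40
(u(W(2), -10) + 2838)/(I(17) + (188 - 2019)) = (-40 + 2838)/(4*17² + (188 - 2019)) = 2798/(4*289 - 1831) = 2798/(1156 - 1831) = 2798/(-675) = 2798*(-1/675) = -2798/675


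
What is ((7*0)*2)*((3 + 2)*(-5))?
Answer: 0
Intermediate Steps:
((7*0)*2)*((3 + 2)*(-5)) = (0*2)*(5*(-5)) = 0*(-25) = 0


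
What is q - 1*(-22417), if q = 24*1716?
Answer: 63601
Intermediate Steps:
q = 41184
q - 1*(-22417) = 41184 - 1*(-22417) = 41184 + 22417 = 63601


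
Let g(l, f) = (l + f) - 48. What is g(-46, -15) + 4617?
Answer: 4508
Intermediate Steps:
g(l, f) = -48 + f + l (g(l, f) = (f + l) - 48 = -48 + f + l)
g(-46, -15) + 4617 = (-48 - 15 - 46) + 4617 = -109 + 4617 = 4508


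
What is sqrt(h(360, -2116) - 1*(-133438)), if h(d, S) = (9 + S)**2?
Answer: sqrt(4572887) ≈ 2138.4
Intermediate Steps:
sqrt(h(360, -2116) - 1*(-133438)) = sqrt((9 - 2116)**2 - 1*(-133438)) = sqrt((-2107)**2 + 133438) = sqrt(4439449 + 133438) = sqrt(4572887)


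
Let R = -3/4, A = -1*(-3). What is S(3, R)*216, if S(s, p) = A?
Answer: 648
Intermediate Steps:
A = 3
R = -¾ (R = -3*¼ = -¾ ≈ -0.75000)
S(s, p) = 3
S(3, R)*216 = 3*216 = 648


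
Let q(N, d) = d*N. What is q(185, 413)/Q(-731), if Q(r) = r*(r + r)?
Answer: 76405/1068722 ≈ 0.071492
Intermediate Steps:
q(N, d) = N*d
Q(r) = 2*r² (Q(r) = r*(2*r) = 2*r²)
q(185, 413)/Q(-731) = (185*413)/((2*(-731)²)) = 76405/((2*534361)) = 76405/1068722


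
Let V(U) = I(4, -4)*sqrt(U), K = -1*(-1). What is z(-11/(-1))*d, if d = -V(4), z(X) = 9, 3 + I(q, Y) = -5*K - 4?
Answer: 216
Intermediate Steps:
K = 1
I(q, Y) = -12 (I(q, Y) = -3 + (-5*1 - 4) = -3 + (-5 - 4) = -3 - 9 = -12)
V(U) = -12*sqrt(U)
d = 24 (d = -(-12)*sqrt(4) = -(-12)*2 = -1*(-24) = 24)
z(-11/(-1))*d = 9*24 = 216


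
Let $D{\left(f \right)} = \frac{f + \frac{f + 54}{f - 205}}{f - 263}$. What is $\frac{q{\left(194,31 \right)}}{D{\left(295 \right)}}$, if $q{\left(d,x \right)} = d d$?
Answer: $\frac{108391680}{26899} \approx 4029.6$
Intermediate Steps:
$q{\left(d,x \right)} = d^{2}$
$D{\left(f \right)} = \frac{f + \frac{54 + f}{-205 + f}}{-263 + f}$ ($D{\left(f \right)} = \frac{f + \frac{54 + f}{-205 + f}}{f - 263} = \frac{f + \frac{54 + f}{-205 + f}}{-263 + f}$)
$\frac{q{\left(194,31 \right)}}{D{\left(295 \right)}} = \frac{194^{2}}{\frac{1}{53915 + 295^{2} - 138060} \left(54 + 295^{2} - 60180\right)} = \frac{37636}{\frac{1}{53915 + 87025 - 138060} \left(54 + 87025 - 60180\right)} = \frac{37636}{\frac{1}{2880} \cdot 26899} = \frac{37636}{\frac{26899}{2880}} = 37636 \cdot \frac{2880}{26899} = \frac{108391680}{26899}$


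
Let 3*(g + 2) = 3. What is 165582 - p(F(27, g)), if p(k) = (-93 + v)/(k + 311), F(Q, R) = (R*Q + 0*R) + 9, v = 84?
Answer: 48515535/293 ≈ 1.6558e+5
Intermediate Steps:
g = -1 (g = -2 + (⅓)*3 = -2 + 1 = -1)
F(Q, R) = 9 + Q*R (F(Q, R) = (Q*R + 0) + 9 = Q*R + 9 = 9 + Q*R)
p(k) = -9/(311 + k) (p(k) = (-93 + 84)/(k + 311) = -9/(311 + k))
165582 - p(F(27, g)) = 165582 - (-9)/(311 + (9 + 27*(-1))) = 165582 - (-9)/(311 + (9 - 27)) = 165582 - (-9)/(311 - 18) = 165582 - (-9)/293 = 165582 - 1*(-9/293) = 165582 + 9/293 = 48515535/293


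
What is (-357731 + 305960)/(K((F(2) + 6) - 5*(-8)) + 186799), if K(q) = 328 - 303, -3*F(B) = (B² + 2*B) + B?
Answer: -51771/186824 ≈ -0.27711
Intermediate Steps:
F(B) = -B - B²/3 (F(B) = -((B² + 2*B) + B)/3 = -(B² + 3*B)/3 = -B - B²/3)
K(q) = 25
(-357731 + 305960)/(K((F(2) + 6) - 5*(-8)) + 186799) = (-357731 + 305960)/(25 + 186799) = -51771/186824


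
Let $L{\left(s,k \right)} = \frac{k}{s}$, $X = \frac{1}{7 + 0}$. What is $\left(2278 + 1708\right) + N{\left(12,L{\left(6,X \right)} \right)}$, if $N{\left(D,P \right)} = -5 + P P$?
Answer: $\frac{7022485}{1764} \approx 3981.0$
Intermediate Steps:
$X = \frac{1}{7} \approx 0.14286$
$N{\left(D,P \right)} = -5 + P^{2}$
$\left(2278 + 1708\right) + N{\left(12,L{\left(6,X \right)} \right)} = \left(2278 + 1708\right) - \left(5 - \left(\frac{1}{7 \cdot 6}\right)^{2}\right) = 3986 - \left(5 - \left(\frac{1}{7} \cdot \frac{1}{6}\right)^{2}\right) = 3986 - \left(5 - \left(\frac{1}{42}\right)^{2}\right) = 3986 + \left(-5 + \frac{1}{1764}\right) = 3986 - \frac{8819}{1764} = \frac{7022485}{1764}$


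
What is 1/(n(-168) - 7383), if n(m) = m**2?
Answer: 1/20841 ≈ 4.7982e-5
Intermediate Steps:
1/(n(-168) - 7383) = 1/((-168)**2 - 7383) = 1/(28224 - 7383) = 1/20841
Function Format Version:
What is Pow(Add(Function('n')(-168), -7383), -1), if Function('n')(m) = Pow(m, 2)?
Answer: Rational(1, 20841) ≈ 4.7982e-5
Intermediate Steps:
Pow(Add(Function('n')(-168), -7383), -1) = Pow(Add(Pow(-168, 2), -7383), -1) = Pow(Add(28224, -7383), -1) = Pow(20841, -1) = Rational(1, 20841)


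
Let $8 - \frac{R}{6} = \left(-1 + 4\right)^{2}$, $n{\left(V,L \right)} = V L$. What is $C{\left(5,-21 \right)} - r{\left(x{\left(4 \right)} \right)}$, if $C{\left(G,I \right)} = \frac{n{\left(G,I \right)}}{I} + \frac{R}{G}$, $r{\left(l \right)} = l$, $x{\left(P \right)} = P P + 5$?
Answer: $- \frac{86}{5} \approx -17.2$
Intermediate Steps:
$x{\left(P \right)} = 5 + P^{2}$ ($x{\left(P \right)} = P^{2} + 5 = 5 + P^{2}$)
$n{\left(V,L \right)} = L V$
$R = -6$ ($R = 48 - 6 \left(-1 + 4\right)^{2} = 48 - 6 \cdot 3^{2} = 48 - 54 = -6$)
$C{\left(G,I \right)} = G - \frac{6}{G}$ ($C{\left(G,I \right)} = \frac{I G}{I} - \frac{6}{G} = \frac{G I}{I} - \frac{6}{G} = G - \frac{6}{G}$)
$C{\left(5,-21 \right)} - r{\left(x{\left(4 \right)} \right)} = \left(5 - \frac{6}{5}\right) - \left(5 + 4^{2}\right) = \left(5 - \frac{6}{5}\right) - \left(5 + 16\right) = \left(5 - \frac{6}{5}\right) - 21 = \frac{19}{5} - 21 = - \frac{86}{5}$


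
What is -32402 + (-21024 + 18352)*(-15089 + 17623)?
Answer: -6803250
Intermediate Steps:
-32402 + (-21024 + 18352)*(-15089 + 17623) = -32402 - 2672*2534 = -32402 - 6770848 = -6803250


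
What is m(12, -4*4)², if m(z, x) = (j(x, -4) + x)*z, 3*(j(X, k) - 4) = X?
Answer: 43264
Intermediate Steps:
j(X, k) = 4 + X/3
m(z, x) = z*(4 + 4*x/3) (m(z, x) = ((4 + x/3) + x)*z = (4 + 4*x/3)*z = z*(4 + 4*x/3))
m(12, -4*4)² = ((4/3)*12*(3 - 4*4))² = ((4/3)*12*(3 - 16))² = ((4/3)*12*(-13))² = (-208)² = 43264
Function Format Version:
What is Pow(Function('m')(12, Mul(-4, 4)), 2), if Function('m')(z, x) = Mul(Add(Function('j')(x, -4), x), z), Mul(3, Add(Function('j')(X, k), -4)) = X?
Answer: 43264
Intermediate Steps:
Function('j')(X, k) = Add(4, Mul(Rational(1, 3), X))
Function('m')(z, x) = Mul(z, Add(4, Mul(Rational(4, 3), x))) (Function('m')(z, x) = Mul(Add(Add(4, Mul(Rational(1, 3), x)), x), z) = Mul(Add(4, Mul(Rational(4, 3), x)), z) = Mul(z, Add(4, Mul(Rational(4, 3), x))))
Pow(Function('m')(12, Mul(-4, 4)), 2) = Pow(Mul(Rational(4, 3), 12, Add(3, Mul(-4, 4))), 2) = Pow(Mul(Rational(4, 3), 12, Add(3, -16)), 2) = Pow(Mul(Rational(4, 3), 12, -13), 2) = Pow(-208, 2) = 43264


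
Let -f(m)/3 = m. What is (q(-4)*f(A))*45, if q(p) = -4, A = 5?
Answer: 2700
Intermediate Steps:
f(m) = -3*m
(q(-4)*f(A))*45 = -(-12)*5*45 = -4*(-15)*45 = 60*45 = 2700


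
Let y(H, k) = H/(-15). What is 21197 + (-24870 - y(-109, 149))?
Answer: -55204/15 ≈ -3680.3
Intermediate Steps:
y(H, k) = -H/15 (y(H, k) = H*(-1/15) = -H/15)
21197 + (-24870 - y(-109, 149)) = 21197 + (-24870 - (-1)*(-109)/15) = 21197 + (-24870 - 1*109/15) = 21197 + (-24870 - 109/15) = 21197 - 373159/15 = -55204/15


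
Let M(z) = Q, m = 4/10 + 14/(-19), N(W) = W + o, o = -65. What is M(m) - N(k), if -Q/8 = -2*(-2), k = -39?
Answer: 72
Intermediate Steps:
N(W) = -65 + W (N(W) = W - 65 = -65 + W)
m = -32/95 (m = 4*(⅒) + 14*(-1/19) = ⅖ - 14/19 = -32/95 ≈ -0.33684)
Q = -32 (Q = -(-16)*(-2) = -8*4 = -32)
M(z) = -32
M(m) - N(k) = -32 - (-65 - 39) = -32 - 1*(-104) = -32 + 104 = 72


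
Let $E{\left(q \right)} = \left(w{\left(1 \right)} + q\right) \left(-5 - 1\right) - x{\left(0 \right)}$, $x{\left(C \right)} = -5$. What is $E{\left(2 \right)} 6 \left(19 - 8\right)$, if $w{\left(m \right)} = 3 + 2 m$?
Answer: $-2442$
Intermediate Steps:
$E{\left(q \right)} = -25 - 6 q$ ($E{\left(q \right)} = \left(\left(3 + 2 \cdot 1\right) + q\right) \left(-5 - 1\right) - -5 = \left(\left(3 + 2\right) + q\right) \left(-6\right) + 5 = \left(5 + q\right) \left(-6\right) + 5 = \left(-30 - 6 q\right) + 5 = -25 - 6 q$)
$E{\left(2 \right)} 6 \left(19 - 8\right) = \left(-25 - 12\right) 6 \left(19 - 8\right) = \left(-25 - 12\right) 6 \cdot 11 = \left(-37\right) 6 \cdot 11 = \left(-222\right) 11 = -2442$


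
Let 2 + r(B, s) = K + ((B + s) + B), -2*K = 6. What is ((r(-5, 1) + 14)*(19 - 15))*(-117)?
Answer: 0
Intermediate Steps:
K = -3 (K = -½*6 = -3)
r(B, s) = -5 + s + 2*B (r(B, s) = -2 + (-3 + ((B + s) + B)) = -2 + (-3 + (s + 2*B)) = -2 + (-3 + s + 2*B) = -5 + s + 2*B)
((r(-5, 1) + 14)*(19 - 15))*(-117) = (((-5 + 1 + 2*(-5)) + 14)*(19 - 15))*(-117) = (((-5 + 1 - 10) + 14)*4)*(-117) = ((-14 + 14)*4)*(-117) = (0*4)*(-117) = 0*(-117) = 0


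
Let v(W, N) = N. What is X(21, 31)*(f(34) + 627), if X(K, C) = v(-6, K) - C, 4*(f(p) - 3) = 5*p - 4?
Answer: -6715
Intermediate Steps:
f(p) = 2 + 5*p/4 (f(p) = 3 + (5*p - 4)/4 = 3 + (-4 + 5*p)/4 = 3 + (-1 + 5*p/4) = 2 + 5*p/4)
X(K, C) = K - C
X(21, 31)*(f(34) + 627) = (21 - 1*31)*((2 + (5/4)*34) + 627) = (21 - 31)*((2 + 85/2) + 627) = -10*(89/2 + 627) = -10*1343/2 = -6715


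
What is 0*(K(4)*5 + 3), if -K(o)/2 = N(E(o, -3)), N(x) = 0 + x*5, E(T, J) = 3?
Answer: 0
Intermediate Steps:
N(x) = 5*x (N(x) = 0 + 5*x = 5*x)
K(o) = -30 (K(o) = -10*3 = -2*15 = -30)
0*(K(4)*5 + 3) = 0*(-30*5 + 3) = 0*(-150 + 3) = 0*(-147) = 0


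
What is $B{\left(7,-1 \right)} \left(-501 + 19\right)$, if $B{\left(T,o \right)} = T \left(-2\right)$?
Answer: $6748$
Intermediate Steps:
$B{\left(T,o \right)} = - 2 T$
$B{\left(7,-1 \right)} \left(-501 + 19\right) = \left(-2\right) 7 \left(-501 + 19\right) = \left(-14\right) \left(-482\right) = 6748$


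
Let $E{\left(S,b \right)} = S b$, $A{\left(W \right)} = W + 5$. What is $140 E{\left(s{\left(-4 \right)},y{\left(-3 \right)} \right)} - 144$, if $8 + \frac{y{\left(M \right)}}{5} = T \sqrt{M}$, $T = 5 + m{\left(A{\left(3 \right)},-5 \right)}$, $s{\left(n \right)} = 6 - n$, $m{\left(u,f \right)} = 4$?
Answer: $-56144 + 63000 i \sqrt{3} \approx -56144.0 + 1.0912 \cdot 10^{5} i$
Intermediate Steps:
$A{\left(W \right)} = 5 + W$
$T = 9$ ($T = 5 + 4 = 9$)
$y{\left(M \right)} = -40 + 45 \sqrt{M}$ ($y{\left(M \right)} = -40 + 5 \cdot 9 \sqrt{M} = -40 + 45 \sqrt{M}$)
$140 E{\left(s{\left(-4 \right)},y{\left(-3 \right)} \right)} - 144 = 140 \left(6 - -4\right) \left(-40 + 45 \sqrt{-3}\right) - 144 = 140 \left(6 + 4\right) \left(-40 + 45 i \sqrt{3}\right) - 144 = 140 \cdot 10 \left(-40 + 45 i \sqrt{3}\right) - 144 = 140 \left(-400 + 450 i \sqrt{3}\right) - 144 = \left(-56000 + 63000 i \sqrt{3}\right) - 144 = -56144 + 63000 i \sqrt{3}$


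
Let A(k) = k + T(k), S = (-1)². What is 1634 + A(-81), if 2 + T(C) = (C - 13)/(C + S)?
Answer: 62087/40 ≈ 1552.2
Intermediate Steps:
S = 1
T(C) = -2 + (-13 + C)/(1 + C) (T(C) = -2 + (C - 13)/(C + 1) = -2 + (-13 + C)/(1 + C))
A(k) = k + (-15 - k)/(1 + k)
1634 + A(-81) = 1634 + (-15 + (-81)²)/(1 - 81) = 1634 + (-15 + 6561)/(-80) = 1634 - 1/80*6546 = 1634 - 3273/40 = 62087/40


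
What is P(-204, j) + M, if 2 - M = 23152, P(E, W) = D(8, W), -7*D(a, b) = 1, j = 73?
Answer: -162051/7 ≈ -23150.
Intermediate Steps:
D(a, b) = -⅐ (D(a, b) = -⅐*1 = -⅐)
P(E, W) = -⅐
M = -23150 (M = 2 - 1*23152 = 2 - 23152 = -23150)
P(-204, j) + M = -⅐ - 23150 = -162051/7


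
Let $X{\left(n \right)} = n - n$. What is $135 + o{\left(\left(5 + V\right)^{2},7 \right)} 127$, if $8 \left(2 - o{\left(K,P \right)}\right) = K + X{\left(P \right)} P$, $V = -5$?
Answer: $389$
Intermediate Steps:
$X{\left(n \right)} = 0$
$o{\left(K,P \right)} = 2 - \frac{K}{8}$ ($o{\left(K,P \right)} = 2 - \frac{K + 0 P}{8} = 2 - \frac{K + 0}{8} = 2 - \frac{K}{8}$)
$135 + o{\left(\left(5 + V\right)^{2},7 \right)} 127 = 135 + \left(2 - \frac{\left(5 - 5\right)^{2}}{8}\right) 127 = 135 + \left(2 - \frac{0^{2}}{8}\right) 127 = 135 + \left(2 - 0\right) 127 = 135 + \left(2 + 0\right) 127 = 135 + 2 \cdot 127 = 135 + 254 = 389$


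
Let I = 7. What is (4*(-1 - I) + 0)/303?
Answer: -32/303 ≈ -0.10561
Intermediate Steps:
(4*(-1 - I) + 0)/303 = (4*(-1 - 1*7) + 0)/303 = (4*(-1 - 7) + 0)*(1/303) = (4*(-8) + 0)*(1/303) = (-32 + 0)*(1/303) = -32*1/303 = -32/303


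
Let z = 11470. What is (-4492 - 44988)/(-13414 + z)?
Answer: 6185/243 ≈ 25.453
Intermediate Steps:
(-4492 - 44988)/(-13414 + z) = (-4492 - 44988)/(-13414 + 11470) = -49480/(-1944) = -49480*(-1/1944) = 6185/243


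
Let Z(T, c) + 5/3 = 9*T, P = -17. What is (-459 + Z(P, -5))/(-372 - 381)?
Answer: 1841/2259 ≈ 0.81496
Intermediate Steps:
Z(T, c) = -5/3 + 9*T
(-459 + Z(P, -5))/(-372 - 381) = (-459 + (-5/3 + 9*(-17)))/(-372 - 381) = (-459 + (-5/3 - 153))/(-753) = (-459 - 464/3)*(-1/753) = -1841/3*(-1/753) = 1841/2259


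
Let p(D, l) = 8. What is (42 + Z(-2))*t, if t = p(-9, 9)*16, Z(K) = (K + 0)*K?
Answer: 5888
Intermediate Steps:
Z(K) = K² (Z(K) = K*K = K²)
t = 128 (t = 8*16 = 128)
(42 + Z(-2))*t = (42 + (-2)²)*128 = (42 + 4)*128 = 46*128 = 5888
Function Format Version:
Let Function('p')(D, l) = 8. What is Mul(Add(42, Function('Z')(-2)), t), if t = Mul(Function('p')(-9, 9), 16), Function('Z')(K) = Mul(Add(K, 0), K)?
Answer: 5888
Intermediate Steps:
Function('Z')(K) = Pow(K, 2) (Function('Z')(K) = Mul(K, K) = Pow(K, 2))
t = 128 (t = Mul(8, 16) = 128)
Mul(Add(42, Function('Z')(-2)), t) = Mul(Add(42, Pow(-2, 2)), 128) = Mul(Add(42, 4), 128) = Mul(46, 128) = 5888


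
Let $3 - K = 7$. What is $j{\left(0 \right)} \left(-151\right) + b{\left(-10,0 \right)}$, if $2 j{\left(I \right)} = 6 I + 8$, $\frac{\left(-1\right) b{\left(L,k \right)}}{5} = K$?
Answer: $-584$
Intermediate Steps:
$K = -4$ ($K = 3 - 7 = -4$)
$b{\left(L,k \right)} = 20$ ($b{\left(L,k \right)} = \left(-5\right) \left(-4\right) = 20$)
$j{\left(I \right)} = 4 + 3 I$ ($j{\left(I \right)} = \frac{6 I + 8}{2} = \frac{8 + 6 I}{2} = 4 + 3 I$)
$j{\left(0 \right)} \left(-151\right) + b{\left(-10,0 \right)} = \left(4 + 3 \cdot 0\right) \left(-151\right) + 20 = \left(4 + 0\right) \left(-151\right) + 20 = 4 \left(-151\right) + 20 = -604 + 20 = -584$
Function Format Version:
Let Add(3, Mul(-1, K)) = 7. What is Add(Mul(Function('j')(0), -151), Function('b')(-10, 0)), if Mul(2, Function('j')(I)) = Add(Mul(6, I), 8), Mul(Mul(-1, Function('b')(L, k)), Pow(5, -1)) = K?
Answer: -584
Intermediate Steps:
K = -4 (K = Add(3, Mul(-1, 7)) = Add(3, -7) = -4)
Function('b')(L, k) = 20 (Function('b')(L, k) = Mul(-5, -4) = 20)
Function('j')(I) = Add(4, Mul(3, I)) (Function('j')(I) = Mul(Rational(1, 2), Add(Mul(6, I), 8)) = Mul(Rational(1, 2), Add(8, Mul(6, I))) = Add(4, Mul(3, I)))
Add(Mul(Function('j')(0), -151), Function('b')(-10, 0)) = Add(Mul(Add(4, Mul(3, 0)), -151), 20) = Add(Mul(Add(4, 0), -151), 20) = Add(Mul(4, -151), 20) = Add(-604, 20) = -584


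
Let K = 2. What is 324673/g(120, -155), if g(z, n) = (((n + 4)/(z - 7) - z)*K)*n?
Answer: 36688049/4250410 ≈ 8.6317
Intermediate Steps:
g(z, n) = n*(-2*z + 2*(4 + n)/(-7 + z)) (g(z, n) = (((n + 4)/(z - 7) - z)*2)*n = (((4 + n)/(-7 + z) - z)*2)*n = ((-z + (4 + n)/(-7 + z))*2)*n = (-2*z + 2*(4 + n)/(-7 + z))*n = n*(-2*z + 2*(4 + n)/(-7 + z)))
324673/g(120, -155) = 324673/((2*(-155)*(4 - 155 - 1*120² + 7*120)/(-7 + 120))) = 324673/((2*(-155)*(4 - 155 - 1*14400 + 840)/113)) = 324673/((2*(-155)*(1/113)*(4 - 155 - 14400 + 840))) = 324673/((2*(-155)*(1/113)*(-13711))) = 324673/(4250410/113) = 324673*(113/4250410) = 36688049/4250410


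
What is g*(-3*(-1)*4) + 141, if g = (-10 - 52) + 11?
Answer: -471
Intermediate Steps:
g = -51 (g = -62 + 11 = -51)
g*(-3*(-1)*4) + 141 = -51*(-3*(-1))*4 + 141 = -153*4 + 141 = -51*12 + 141 = -612 + 141 = -471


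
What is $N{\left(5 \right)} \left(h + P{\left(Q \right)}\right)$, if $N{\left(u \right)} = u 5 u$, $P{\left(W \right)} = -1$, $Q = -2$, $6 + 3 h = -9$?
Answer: $-750$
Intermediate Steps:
$h = -5$ ($h = -2 + \frac{1}{3} \left(-9\right) = -2 - 3 = -5$)
$N{\left(u \right)} = 5 u^{2}$ ($N{\left(u \right)} = 5 u u = 5 u^{2}$)
$N{\left(5 \right)} \left(h + P{\left(Q \right)}\right) = 5 \cdot 5^{2} \left(-5 - 1\right) = 5 \cdot 25 \left(-6\right) = 125 \left(-6\right) = -750$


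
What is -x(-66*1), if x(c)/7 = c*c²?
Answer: 2012472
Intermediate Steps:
x(c) = 7*c³ (x(c) = 7*(c*c²) = 7*c³)
-x(-66*1) = -7*(-66*1)³ = -7*(-66)³ = -7*(-287496) = -1*(-2012472) = 2012472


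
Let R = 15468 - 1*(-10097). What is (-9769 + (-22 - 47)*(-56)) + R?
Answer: 19660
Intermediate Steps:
R = 25565 (R = 15468 + 10097 = 25565)
(-9769 + (-22 - 47)*(-56)) + R = (-9769 + (-22 - 47)*(-56)) + 25565 = (-9769 - 69*(-56)) + 25565 = (-9769 + 3864) + 25565 = -5905 + 25565 = 19660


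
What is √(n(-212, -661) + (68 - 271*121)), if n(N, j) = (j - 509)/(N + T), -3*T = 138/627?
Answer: 2*I*√1446196253621/13297 ≈ 180.88*I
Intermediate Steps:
T = -46/627 ≈ -0.073365
n(N, j) = (-509 + j)/(-46/627 + N) (n(N, j) = (j - 509)/(N - 46/627) = (-509 + j)/(-46/627 + N))
√(n(-212, -661) + (68 - 271*121)) = √(627*(-509 - 661)/(-46 + 627*(-212)) + (68 - 271*121)) = √(627*(-1170)/(-46 - 132924) + (68 - 32791)) = √(627*(-1170)/(-132970) - 32723) = √(627*(-1/132970)*(-1170) - 32723) = √(73359/13297 - 32723) = √(-435044372/13297) = 2*I*√1446196253621/13297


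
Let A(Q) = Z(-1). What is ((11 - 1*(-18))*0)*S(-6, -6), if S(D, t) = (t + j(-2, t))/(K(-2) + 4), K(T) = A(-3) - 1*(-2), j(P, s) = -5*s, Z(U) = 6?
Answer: 0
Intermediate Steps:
A(Q) = 6
K(T) = 8 (K(T) = 6 - 1*(-2) = 6 + 2 = 8)
S(D, t) = -t/3 (S(D, t) = (t - 5*t)/(8 + 4) = -4*t/12 = -4*t*(1/12) = -t/3)
((11 - 1*(-18))*0)*S(-6, -6) = ((11 - 1*(-18))*0)*(-⅓*(-6)) = ((11 + 18)*0)*2 = (29*0)*2 = 0*2 = 0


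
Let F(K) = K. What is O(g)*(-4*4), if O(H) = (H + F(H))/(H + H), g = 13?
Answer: -16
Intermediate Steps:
O(H) = 1 (O(H) = (H + H)/(H + H) = (2*H)/((2*H)) = (2*H)*(1/(2*H)) = 1)
O(g)*(-4*4) = 1*(-4*4) = 1*(-16) = -16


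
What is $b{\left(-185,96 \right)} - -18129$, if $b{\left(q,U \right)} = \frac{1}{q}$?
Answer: $\frac{3353864}{185} \approx 18129.0$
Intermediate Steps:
$b{\left(-185,96 \right)} - -18129 = \frac{1}{-185} - -18129 = - \frac{1}{185} + 18129 = \frac{3353864}{185}$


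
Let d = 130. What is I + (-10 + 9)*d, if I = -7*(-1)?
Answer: -123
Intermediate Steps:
I = 7
I + (-10 + 9)*d = 7 + (-10 + 9)*130 = 7 - 1*130 = 7 - 130 = -123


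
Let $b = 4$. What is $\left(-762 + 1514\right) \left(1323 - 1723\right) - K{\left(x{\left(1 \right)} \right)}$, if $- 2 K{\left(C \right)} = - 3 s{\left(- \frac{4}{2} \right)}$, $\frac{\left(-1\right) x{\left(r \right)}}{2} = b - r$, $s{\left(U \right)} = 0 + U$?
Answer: $-300797$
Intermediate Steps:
$s{\left(U \right)} = U$
$x{\left(r \right)} = -8 + 2 r$ ($x{\left(r \right)} = - 2 \left(4 - r\right) = -8 + 2 r$)
$K{\left(C \right)} = -3$ ($K{\left(C \right)} = - \frac{\left(-3\right) \left(- \frac{4}{2}\right)}{2} = - \frac{\left(-3\right) \left(\left(-4\right) \frac{1}{2}\right)}{2} = - \frac{\left(-3\right) \left(-2\right)}{2} = \left(- \frac{1}{2}\right) 6 = -3$)
$\left(-762 + 1514\right) \left(1323 - 1723\right) - K{\left(x{\left(1 \right)} \right)} = \left(-762 + 1514\right) \left(1323 - 1723\right) - -3 = 752 \left(-400\right) + 3 = -300800 + 3 = -300797$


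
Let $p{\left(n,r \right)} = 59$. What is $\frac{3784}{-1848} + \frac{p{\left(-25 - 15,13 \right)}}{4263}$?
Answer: $- \frac{2890}{1421} \approx -2.0338$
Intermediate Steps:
$\frac{3784}{-1848} + \frac{p{\left(-25 - 15,13 \right)}}{4263} = \frac{3784}{-1848} + \frac{59}{4263} = 3784 \left(- \frac{1}{1848}\right) + 59 \cdot \frac{1}{4263} = - \frac{43}{21} + \frac{59}{4263} = - \frac{2890}{1421}$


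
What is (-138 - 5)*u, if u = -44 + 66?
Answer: -3146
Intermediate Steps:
u = 22
(-138 - 5)*u = (-138 - 5)*22 = -143*22 = -3146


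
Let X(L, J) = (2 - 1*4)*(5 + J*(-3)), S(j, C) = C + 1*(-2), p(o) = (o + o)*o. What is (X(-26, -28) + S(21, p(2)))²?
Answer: 29584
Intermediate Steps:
p(o) = 2*o² (p(o) = (2*o)*o = 2*o²)
S(j, C) = -2 + C (S(j, C) = C - 2 = -2 + C)
X(L, J) = -10 + 6*J (X(L, J) = (2 - 4)*(5 - 3*J) = -2*(5 - 3*J) = -10 + 6*J)
(X(-26, -28) + S(21, p(2)))² = ((-10 + 6*(-28)) + (-2 + 2*2²))² = ((-10 - 168) + (-2 + 2*4))² = (-178 + (-2 + 8))² = (-178 + 6)² = (-172)² = 29584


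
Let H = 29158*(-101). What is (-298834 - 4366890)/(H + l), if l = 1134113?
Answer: 4665724/1810845 ≈ 2.5765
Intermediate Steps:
H = -2944958
(-298834 - 4366890)/(H + l) = (-298834 - 4366890)/(-2944958 + 1134113) = -4665724/(-1810845) = -4665724*(-1/1810845) = 4665724/1810845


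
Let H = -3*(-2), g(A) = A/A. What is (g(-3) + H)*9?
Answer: 63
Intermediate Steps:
g(A) = 1
H = 6
(g(-3) + H)*9 = (1 + 6)*9 = 7*9 = 63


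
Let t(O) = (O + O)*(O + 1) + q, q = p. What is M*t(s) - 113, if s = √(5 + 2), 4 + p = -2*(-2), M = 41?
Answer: 461 + 82*√7 ≈ 677.95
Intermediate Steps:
p = 0 (p = -4 - 2*(-2) = -4 + 4 = 0)
q = 0
s = √7 ≈ 2.6458
t(O) = 2*O*(1 + O) (t(O) = (O + O)*(O + 1) + 0 = (2*O)*(1 + O) + 0 = 2*O*(1 + O) + 0 = 2*O*(1 + O))
M*t(s) - 113 = 41*(2*√7*(1 + √7)) - 113 = 82*√7*(1 + √7) - 113 = -113 + 82*√7*(1 + √7)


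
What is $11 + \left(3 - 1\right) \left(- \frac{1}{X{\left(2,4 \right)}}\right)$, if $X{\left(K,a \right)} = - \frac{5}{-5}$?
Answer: $9$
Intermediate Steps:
$X{\left(K,a \right)} = 1$ ($X{\left(K,a \right)} = \left(-5\right) \left(- \frac{1}{5}\right) = 1$)
$11 + \left(3 - 1\right) \left(- \frac{1}{X{\left(2,4 \right)}}\right) = 11 + \left(3 - 1\right) \left(- 1^{-1}\right) = 11 + 2 \left(\left(-1\right) 1\right) = 11 + 2 \left(-1\right) = 11 - 2 = 9$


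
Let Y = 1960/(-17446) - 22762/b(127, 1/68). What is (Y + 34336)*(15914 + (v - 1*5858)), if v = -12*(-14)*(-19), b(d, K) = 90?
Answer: 214060179152/915 ≈ 2.3395e+8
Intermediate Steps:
v = -3192 (v = 168*(-19) = -3192)
Y = -99320563/392535 (Y = 1960/(-17446) - 22762/90 = 1960*(-1/17446) - 22762*1/90 = -980/8723 - 11381/45 = -99320563/392535 ≈ -253.02)
(Y + 34336)*(15914 + (v - 1*5858)) = (-99320563/392535 + 34336)*(15914 + (-3192 - 1*5858)) = 13378761197*(15914 + (-3192 - 5858))/392535 = 13378761197*(15914 - 9050)/392535 = (13378761197/392535)*6864 = 214060179152/915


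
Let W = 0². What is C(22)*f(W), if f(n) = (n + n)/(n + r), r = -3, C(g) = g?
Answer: 0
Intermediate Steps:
W = 0
f(n) = 2*n/(-3 + n) (f(n) = (n + n)/(n - 3) = (2*n)/(-3 + n) = 2*n/(-3 + n))
C(22)*f(W) = 22*(2*0/(-3 + 0)) = 22*(2*0/(-3)) = 22*(2*0*(-⅓)) = 22*0 = 0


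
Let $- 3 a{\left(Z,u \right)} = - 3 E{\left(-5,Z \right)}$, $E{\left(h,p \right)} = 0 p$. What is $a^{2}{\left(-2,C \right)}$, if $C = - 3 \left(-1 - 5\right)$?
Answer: $0$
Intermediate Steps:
$E{\left(h,p \right)} = 0$
$C = 18$ ($C = \left(-3\right) \left(-6\right) = 18$)
$a{\left(Z,u \right)} = 0$ ($a{\left(Z,u \right)} = - \frac{\left(-3\right) 0}{3} = \left(- \frac{1}{3}\right) 0 = 0$)
$a^{2}{\left(-2,C \right)} = 0^{2} = 0$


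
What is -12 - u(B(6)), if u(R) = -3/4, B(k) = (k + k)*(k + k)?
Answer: -45/4 ≈ -11.250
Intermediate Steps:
B(k) = 4*k**2 (B(k) = (2*k)*(2*k) = 4*k**2)
u(R) = -3/4 (u(R) = -3*1/4 = -3/4)
-12 - u(B(6)) = -12 - 1*(-3/4) = -12 + 3/4 = -45/4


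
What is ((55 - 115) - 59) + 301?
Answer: 182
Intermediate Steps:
((55 - 115) - 59) + 301 = (-60 - 59) + 301 = -119 + 301 = 182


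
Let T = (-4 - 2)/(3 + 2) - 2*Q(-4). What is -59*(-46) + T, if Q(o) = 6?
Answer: 13504/5 ≈ 2700.8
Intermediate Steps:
T = -66/5 (T = (-4 - 2)/(3 + 2) - 2*6 = -6/5 - 12 = -66/5 ≈ -13.200)
-59*(-46) + T = -59*(-46) - 66/5 = 2714 - 66/5 = 13504/5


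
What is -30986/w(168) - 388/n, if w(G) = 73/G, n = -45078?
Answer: -117330086110/1645347 ≈ -71310.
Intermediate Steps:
-30986/w(168) - 388/n = -30986/(73/168) - 388/(-45078) = -30986/(73*(1/168)) - 388*(-1/45078) = -30986/73/168 + 194/22539 = -30986*168/73 + 194/22539 = -5205648/73 + 194/22539 = -117330086110/1645347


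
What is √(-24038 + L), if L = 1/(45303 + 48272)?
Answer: I*√8419338942807/18715 ≈ 155.04*I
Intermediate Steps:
L = 1/93575 ≈ 1.0687e-5
√(-24038 + L) = √(-24038 + 1/93575) = √(-2249355849/93575) = I*√8419338942807/18715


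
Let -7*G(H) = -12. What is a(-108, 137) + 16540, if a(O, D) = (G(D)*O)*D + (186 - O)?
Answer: -59714/7 ≈ -8530.6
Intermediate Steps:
G(H) = 12/7 (G(H) = -⅐*(-12) = 12/7)
a(O, D) = 186 - O + 12*D*O/7 (a(O, D) = (12*O/7)*D + (186 - O) = 12*D*O/7 + (186 - O) = 186 - O + 12*D*O/7)
a(-108, 137) + 16540 = (186 - 1*(-108) + (12/7)*137*(-108)) + 16540 = (186 + 108 - 177552/7) + 16540 = -175494/7 + 16540 = -59714/7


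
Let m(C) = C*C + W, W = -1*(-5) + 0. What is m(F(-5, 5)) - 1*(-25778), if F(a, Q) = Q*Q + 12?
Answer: 27152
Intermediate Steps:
W = 5 (W = 5 + 0 = 5)
F(a, Q) = 12 + Q**2 (F(a, Q) = Q**2 + 12 = 12 + Q**2)
m(C) = 5 + C**2 (m(C) = C*C + 5 = C**2 + 5 = 5 + C**2)
m(F(-5, 5)) - 1*(-25778) = (5 + (12 + 5**2)**2) - 1*(-25778) = (5 + (12 + 25)**2) + 25778 = (5 + 37**2) + 25778 = (5 + 1369) + 25778 = 1374 + 25778 = 27152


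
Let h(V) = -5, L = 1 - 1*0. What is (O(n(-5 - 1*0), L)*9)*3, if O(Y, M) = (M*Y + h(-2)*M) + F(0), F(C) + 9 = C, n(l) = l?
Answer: -513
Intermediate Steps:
F(C) = -9 + C
L = 1 (L = 1 + 0 = 1)
O(Y, M) = -9 - 5*M + M*Y (O(Y, M) = (M*Y - 5*M) + (-9 + 0) = (-5*M + M*Y) - 9 = -9 - 5*M + M*Y)
(O(n(-5 - 1*0), L)*9)*3 = ((-9 - 5*1 + 1*(-5 - 1*0))*9)*3 = ((-9 - 5 + 1*(-5 + 0))*9)*3 = ((-9 - 5 + 1*(-5))*9)*3 = ((-9 - 5 - 5)*9)*3 = -19*9*3 = -171*3 = -513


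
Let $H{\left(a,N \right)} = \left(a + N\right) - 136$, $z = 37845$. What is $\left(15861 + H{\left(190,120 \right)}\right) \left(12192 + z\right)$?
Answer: $802343295$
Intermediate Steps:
$H{\left(a,N \right)} = -136 + N + a$ ($H{\left(a,N \right)} = \left(N + a\right) - 136 = -136 + N + a$)
$\left(15861 + H{\left(190,120 \right)}\right) \left(12192 + z\right) = \left(15861 + \left(-136 + 120 + 190\right)\right) \left(12192 + 37845\right) = \left(15861 + 174\right) 50037 = 16035 \cdot 50037 = 802343295$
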